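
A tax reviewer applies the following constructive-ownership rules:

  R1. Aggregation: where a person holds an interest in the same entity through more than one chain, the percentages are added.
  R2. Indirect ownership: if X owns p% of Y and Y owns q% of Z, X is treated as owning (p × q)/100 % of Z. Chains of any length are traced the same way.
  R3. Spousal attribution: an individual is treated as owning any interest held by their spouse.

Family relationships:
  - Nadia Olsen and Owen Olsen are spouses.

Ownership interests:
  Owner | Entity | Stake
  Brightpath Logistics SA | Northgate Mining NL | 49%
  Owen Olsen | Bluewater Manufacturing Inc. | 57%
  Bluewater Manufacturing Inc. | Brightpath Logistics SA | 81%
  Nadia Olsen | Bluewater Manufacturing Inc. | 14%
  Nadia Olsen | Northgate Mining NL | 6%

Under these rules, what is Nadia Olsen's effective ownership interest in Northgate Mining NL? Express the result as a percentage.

By spousal attribution (R3), Nadia Olsen is treated as also owning Owen Olsen's interest in Bluewater Manufacturing Inc, giving 14% + 57% = 71%.
Chain via Bluewater Manufacturing Inc. → Brightpath Logistics SA (R2): 71% × 81% × 49% = 28.1799% of Northgate Mining NL.
Direct interest in Northgate Mining NL: 6%.
Aggregating (R1): 28.1799% + 6% = 34.1799%.

34.1799%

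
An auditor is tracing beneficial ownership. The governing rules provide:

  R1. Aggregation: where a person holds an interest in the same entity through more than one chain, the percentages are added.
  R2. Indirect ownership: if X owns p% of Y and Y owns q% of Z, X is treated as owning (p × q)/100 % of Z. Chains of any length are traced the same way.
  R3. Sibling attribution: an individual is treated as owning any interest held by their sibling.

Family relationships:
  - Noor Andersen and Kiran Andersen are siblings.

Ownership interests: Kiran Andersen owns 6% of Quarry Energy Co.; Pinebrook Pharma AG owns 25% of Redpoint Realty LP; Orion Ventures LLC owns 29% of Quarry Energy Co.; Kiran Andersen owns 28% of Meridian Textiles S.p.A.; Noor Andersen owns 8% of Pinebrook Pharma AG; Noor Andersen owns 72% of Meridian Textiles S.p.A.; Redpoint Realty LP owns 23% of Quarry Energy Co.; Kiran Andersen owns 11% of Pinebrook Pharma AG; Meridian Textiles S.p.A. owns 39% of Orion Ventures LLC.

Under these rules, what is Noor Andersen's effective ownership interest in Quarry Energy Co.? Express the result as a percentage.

By sibling attribution (R3), Noor Andersen is treated as also owning Kiran Andersen's interest in Meridian Textiles S.p.A, giving 72% + 28% = 100%.
By sibling attribution (R3), Noor Andersen is treated as also owning Kiran Andersen's interest in Pinebrook Pharma AG, giving 8% + 11% = 19%.
By sibling attribution (R3), Noor Andersen is treated as owning Kiran Andersen's 6% interest in Quarry Energy Co.
Chain via Meridian Textiles S.p.A. → Orion Ventures LLC (R2): 100% × 39% × 29% = 11.31% of Quarry Energy Co.
Chain via Pinebrook Pharma AG → Redpoint Realty LP (R2): 19% × 25% × 23% = 1.0925% of Quarry Energy Co.
Direct interest in Quarry Energy Co: 6%.
Aggregating (R1): 11.31% + 1.0925% + 6% = 18.4025%.

18.4025%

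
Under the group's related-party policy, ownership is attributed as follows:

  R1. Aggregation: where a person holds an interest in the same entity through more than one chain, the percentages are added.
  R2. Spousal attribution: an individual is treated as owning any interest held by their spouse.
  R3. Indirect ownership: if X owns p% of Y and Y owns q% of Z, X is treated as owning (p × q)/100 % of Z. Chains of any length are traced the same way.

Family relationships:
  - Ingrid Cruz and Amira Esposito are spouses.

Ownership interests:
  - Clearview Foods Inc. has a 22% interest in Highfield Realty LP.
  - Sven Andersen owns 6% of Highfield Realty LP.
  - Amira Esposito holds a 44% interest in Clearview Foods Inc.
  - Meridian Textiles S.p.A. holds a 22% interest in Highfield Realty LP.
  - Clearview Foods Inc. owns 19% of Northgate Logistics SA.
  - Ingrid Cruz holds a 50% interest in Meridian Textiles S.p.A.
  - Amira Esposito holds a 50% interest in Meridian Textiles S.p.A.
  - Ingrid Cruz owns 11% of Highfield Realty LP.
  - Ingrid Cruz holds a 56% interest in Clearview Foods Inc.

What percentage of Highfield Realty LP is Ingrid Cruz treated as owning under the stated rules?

55%

By spousal attribution (R2), Ingrid Cruz is treated as also owning Amira Esposito's interest in Clearview Foods Inc, giving 56% + 44% = 100%.
By spousal attribution (R2), Ingrid Cruz is treated as also owning Amira Esposito's interest in Meridian Textiles S.p.A, giving 50% + 50% = 100%.
Chain via Clearview Foods Inc. (R3): 100% × 22% = 22% of Highfield Realty LP.
Chain via Meridian Textiles S.p.A. (R3): 100% × 22% = 22% of Highfield Realty LP.
Direct interest in Highfield Realty LP: 11%.
Aggregating (R1): 22% + 22% + 11% = 55%.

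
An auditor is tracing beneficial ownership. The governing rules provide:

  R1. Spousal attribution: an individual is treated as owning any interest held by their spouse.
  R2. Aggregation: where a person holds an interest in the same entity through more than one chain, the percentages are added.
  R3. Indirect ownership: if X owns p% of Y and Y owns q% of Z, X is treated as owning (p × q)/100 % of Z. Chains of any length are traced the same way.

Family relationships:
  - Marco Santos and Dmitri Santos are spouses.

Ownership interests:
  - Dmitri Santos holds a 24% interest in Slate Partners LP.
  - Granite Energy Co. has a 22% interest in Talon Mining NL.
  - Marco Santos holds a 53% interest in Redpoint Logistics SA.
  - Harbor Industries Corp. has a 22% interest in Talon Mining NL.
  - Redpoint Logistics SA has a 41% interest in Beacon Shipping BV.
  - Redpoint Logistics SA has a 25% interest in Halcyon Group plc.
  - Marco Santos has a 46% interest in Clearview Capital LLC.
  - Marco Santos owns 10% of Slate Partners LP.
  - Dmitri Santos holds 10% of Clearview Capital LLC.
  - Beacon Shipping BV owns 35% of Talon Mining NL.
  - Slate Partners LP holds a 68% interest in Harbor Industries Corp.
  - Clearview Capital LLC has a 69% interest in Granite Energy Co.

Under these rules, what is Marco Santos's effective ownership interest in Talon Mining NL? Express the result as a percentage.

21.1927%

By spousal attribution (R1), Marco Santos is treated as also owning Dmitri Santos's interest in Clearview Capital LLC, giving 46% + 10% = 56%.
By spousal attribution (R1), Marco Santos is treated as also owning Dmitri Santos's interest in Slate Partners LP, giving 10% + 24% = 34%.
Chain via Redpoint Logistics SA → Beacon Shipping BV (R3): 53% × 41% × 35% = 7.6055% of Talon Mining NL.
Chain via Clearview Capital LLC → Granite Energy Co. (R3): 56% × 69% × 22% = 8.5008% of Talon Mining NL.
Chain via Slate Partners LP → Harbor Industries Corp. (R3): 34% × 68% × 22% = 5.0864% of Talon Mining NL.
Aggregating (R2): 7.6055% + 8.5008% + 5.0864% = 21.1927%.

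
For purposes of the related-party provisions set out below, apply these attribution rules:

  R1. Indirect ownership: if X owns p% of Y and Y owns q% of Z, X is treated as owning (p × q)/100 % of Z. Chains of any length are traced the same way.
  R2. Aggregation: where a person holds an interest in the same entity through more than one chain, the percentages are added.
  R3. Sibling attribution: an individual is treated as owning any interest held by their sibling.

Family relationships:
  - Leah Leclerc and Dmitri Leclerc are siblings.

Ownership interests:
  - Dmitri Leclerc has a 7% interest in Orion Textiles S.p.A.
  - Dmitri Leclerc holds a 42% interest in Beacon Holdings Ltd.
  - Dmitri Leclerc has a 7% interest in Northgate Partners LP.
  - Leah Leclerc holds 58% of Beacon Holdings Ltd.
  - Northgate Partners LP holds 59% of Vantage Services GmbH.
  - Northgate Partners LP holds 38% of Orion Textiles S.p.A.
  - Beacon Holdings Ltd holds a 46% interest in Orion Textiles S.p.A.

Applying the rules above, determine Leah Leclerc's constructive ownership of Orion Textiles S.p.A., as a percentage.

55.66%

By sibling attribution (R3), Leah Leclerc is treated as also owning Dmitri Leclerc's interest in Beacon Holdings Ltd, giving 58% + 42% = 100%.
By sibling attribution (R3), Leah Leclerc is treated as owning Dmitri Leclerc's 7% interest in Northgate Partners LP.
By sibling attribution (R3), Leah Leclerc is treated as owning Dmitri Leclerc's 7% interest in Orion Textiles S.p.A.
Chain via Beacon Holdings Ltd (R1): 100% × 46% = 46% of Orion Textiles S.p.A.
Chain via Northgate Partners LP (R1): 7% × 38% = 2.66% of Orion Textiles S.p.A.
Direct interest in Orion Textiles S.p.A: 7%.
Aggregating (R2): 46% + 2.66% + 7% = 55.66%.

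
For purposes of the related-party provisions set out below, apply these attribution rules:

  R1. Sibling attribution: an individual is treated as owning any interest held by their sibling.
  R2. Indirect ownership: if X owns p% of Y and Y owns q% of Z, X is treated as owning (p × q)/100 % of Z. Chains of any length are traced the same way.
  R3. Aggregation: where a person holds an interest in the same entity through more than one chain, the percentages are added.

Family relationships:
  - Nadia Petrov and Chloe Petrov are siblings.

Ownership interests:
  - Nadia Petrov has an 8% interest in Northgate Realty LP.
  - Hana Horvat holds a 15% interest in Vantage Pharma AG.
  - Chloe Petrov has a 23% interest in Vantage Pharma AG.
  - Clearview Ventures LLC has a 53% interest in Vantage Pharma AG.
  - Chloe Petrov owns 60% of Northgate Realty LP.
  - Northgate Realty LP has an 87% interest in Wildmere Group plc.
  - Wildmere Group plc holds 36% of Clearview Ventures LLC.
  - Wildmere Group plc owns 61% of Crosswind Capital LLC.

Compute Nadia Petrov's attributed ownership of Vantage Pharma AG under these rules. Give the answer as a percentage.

By sibling attribution (R1), Nadia Petrov is treated as also owning Chloe Petrov's interest in Northgate Realty LP, giving 8% + 60% = 68%.
By sibling attribution (R1), Nadia Petrov is treated as owning Chloe Petrov's 23% interest in Vantage Pharma AG.
Chain via Northgate Realty LP → Wildmere Group plc → Clearview Ventures LLC (R2): 68% × 87% × 36% × 53% = 11.287728% of Vantage Pharma AG.
Direct interest in Vantage Pharma AG: 23%.
Aggregating (R3): 11.287728% + 23% = 34.287728%.

34.287728%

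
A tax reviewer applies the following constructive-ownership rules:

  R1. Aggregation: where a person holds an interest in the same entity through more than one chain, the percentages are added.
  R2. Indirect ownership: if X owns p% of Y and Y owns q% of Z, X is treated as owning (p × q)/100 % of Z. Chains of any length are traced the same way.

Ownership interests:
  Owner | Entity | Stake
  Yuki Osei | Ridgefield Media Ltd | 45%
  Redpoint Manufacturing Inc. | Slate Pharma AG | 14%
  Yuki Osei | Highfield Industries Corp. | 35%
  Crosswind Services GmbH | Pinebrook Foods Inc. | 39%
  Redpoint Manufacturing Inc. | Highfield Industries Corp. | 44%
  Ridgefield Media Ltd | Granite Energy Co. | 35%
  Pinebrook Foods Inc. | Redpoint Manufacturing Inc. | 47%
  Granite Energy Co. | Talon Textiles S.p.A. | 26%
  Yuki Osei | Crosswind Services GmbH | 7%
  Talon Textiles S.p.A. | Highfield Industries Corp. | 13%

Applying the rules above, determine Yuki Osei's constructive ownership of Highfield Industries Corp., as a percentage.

36.096914%

Chain via Ridgefield Media Ltd → Granite Energy Co. → Talon Textiles S.p.A. (R2): 45% × 35% × 26% × 13% = 0.53235% of Highfield Industries Corp.
Chain via Crosswind Services GmbH → Pinebrook Foods Inc. → Redpoint Manufacturing Inc. (R2): 7% × 39% × 47% × 44% = 0.564564% of Highfield Industries Corp.
Direct interest in Highfield Industries Corp: 35%.
Aggregating (R1): 0.53235% + 0.564564% + 35% = 36.096914%.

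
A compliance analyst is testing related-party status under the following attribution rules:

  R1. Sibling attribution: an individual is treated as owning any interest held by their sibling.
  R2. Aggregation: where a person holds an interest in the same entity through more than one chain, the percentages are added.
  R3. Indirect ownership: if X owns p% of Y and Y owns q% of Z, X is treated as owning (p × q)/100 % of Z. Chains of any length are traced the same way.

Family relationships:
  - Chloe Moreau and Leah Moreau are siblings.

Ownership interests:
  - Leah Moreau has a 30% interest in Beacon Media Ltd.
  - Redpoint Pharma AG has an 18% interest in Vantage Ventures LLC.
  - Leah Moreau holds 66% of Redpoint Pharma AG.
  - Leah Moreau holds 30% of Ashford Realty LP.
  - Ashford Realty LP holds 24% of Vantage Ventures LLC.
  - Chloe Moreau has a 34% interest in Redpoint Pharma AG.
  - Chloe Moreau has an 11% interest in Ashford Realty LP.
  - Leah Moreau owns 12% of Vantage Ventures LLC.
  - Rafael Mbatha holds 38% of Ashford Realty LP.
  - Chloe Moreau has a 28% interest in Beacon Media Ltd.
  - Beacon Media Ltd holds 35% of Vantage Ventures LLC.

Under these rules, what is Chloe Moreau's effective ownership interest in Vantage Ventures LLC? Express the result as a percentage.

60.14%

By sibling attribution (R1), Chloe Moreau is treated as also owning Leah Moreau's interest in Ashford Realty LP, giving 11% + 30% = 41%.
By sibling attribution (R1), Chloe Moreau is treated as also owning Leah Moreau's interest in Beacon Media Ltd, giving 28% + 30% = 58%.
By sibling attribution (R1), Chloe Moreau is treated as also owning Leah Moreau's interest in Redpoint Pharma AG, giving 34% + 66% = 100%.
By sibling attribution (R1), Chloe Moreau is treated as owning Leah Moreau's 12% interest in Vantage Ventures LLC.
Chain via Ashford Realty LP (R3): 41% × 24% = 9.84% of Vantage Ventures LLC.
Chain via Beacon Media Ltd (R3): 58% × 35% = 20.3% of Vantage Ventures LLC.
Chain via Redpoint Pharma AG (R3): 100% × 18% = 18% of Vantage Ventures LLC.
Direct interest in Vantage Ventures LLC: 12%.
Aggregating (R2): 9.84% + 20.3% + 18% + 12% = 60.14%.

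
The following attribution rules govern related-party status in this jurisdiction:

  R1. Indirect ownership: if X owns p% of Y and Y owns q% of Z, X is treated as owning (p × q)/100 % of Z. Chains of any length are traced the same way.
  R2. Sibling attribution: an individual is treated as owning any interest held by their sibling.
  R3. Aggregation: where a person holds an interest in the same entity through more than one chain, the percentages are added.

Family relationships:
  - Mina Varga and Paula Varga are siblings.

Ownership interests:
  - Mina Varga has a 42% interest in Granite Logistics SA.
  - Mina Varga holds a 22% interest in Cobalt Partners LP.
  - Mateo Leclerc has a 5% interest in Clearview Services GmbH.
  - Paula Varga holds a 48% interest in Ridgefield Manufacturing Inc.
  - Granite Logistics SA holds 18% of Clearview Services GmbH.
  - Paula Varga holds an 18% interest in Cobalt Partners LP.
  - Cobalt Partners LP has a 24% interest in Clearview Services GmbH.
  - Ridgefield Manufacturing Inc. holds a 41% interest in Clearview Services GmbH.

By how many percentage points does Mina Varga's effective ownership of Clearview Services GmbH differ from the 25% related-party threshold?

11.84

By sibling attribution (R2), Mina Varga is treated as also owning Paula Varga's interest in Cobalt Partners LP, giving 22% + 18% = 40%.
By sibling attribution (R2), Mina Varga is treated as owning Paula Varga's 48% interest in Ridgefield Manufacturing Inc.
Chain via Cobalt Partners LP (R1): 40% × 24% = 9.6% of Clearview Services GmbH.
Chain via Granite Logistics SA (R1): 42% × 18% = 7.56% of Clearview Services GmbH.
Chain via Ridgefield Manufacturing Inc. (R1): 48% × 41% = 19.68% of Clearview Services GmbH.
Aggregating (R3): 9.6% + 7.56% + 19.68% = 36.84%.
36.84% exceeds the 25% threshold by 11.84 percentage points.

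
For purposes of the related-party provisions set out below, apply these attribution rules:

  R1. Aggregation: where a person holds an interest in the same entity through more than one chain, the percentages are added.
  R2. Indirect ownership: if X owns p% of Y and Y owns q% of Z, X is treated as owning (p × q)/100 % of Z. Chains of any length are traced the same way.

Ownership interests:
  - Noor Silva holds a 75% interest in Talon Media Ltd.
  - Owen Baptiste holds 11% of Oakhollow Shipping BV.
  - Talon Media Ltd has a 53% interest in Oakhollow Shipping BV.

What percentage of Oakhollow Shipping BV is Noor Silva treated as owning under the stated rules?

39.75%

Chain via Talon Media Ltd (R2): 75% × 53% = 39.75% of Oakhollow Shipping BV.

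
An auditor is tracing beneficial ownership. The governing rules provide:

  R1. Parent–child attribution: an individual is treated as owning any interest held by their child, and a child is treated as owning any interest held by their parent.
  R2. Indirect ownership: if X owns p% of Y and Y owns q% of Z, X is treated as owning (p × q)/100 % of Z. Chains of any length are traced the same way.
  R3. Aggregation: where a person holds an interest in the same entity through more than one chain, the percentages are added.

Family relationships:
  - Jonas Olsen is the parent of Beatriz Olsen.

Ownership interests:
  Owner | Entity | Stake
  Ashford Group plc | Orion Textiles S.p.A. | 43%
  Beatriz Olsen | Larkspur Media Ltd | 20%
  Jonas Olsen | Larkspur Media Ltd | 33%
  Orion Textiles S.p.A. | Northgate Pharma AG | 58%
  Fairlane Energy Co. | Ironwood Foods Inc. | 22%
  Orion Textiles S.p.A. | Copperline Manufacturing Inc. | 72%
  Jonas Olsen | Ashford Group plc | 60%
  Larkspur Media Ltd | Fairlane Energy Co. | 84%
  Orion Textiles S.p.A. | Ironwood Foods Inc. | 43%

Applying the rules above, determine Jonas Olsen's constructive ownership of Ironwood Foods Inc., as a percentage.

By parent–child attribution (R1), Jonas Olsen is treated as also owning Beatriz Olsen's interest in Larkspur Media Ltd, giving 33% + 20% = 53%.
Chain via Larkspur Media Ltd → Fairlane Energy Co. (R2): 53% × 84% × 22% = 9.7944% of Ironwood Foods Inc.
Chain via Ashford Group plc → Orion Textiles S.p.A. (R2): 60% × 43% × 43% = 11.094% of Ironwood Foods Inc.
Aggregating (R3): 9.7944% + 11.094% = 20.8884%.

20.8884%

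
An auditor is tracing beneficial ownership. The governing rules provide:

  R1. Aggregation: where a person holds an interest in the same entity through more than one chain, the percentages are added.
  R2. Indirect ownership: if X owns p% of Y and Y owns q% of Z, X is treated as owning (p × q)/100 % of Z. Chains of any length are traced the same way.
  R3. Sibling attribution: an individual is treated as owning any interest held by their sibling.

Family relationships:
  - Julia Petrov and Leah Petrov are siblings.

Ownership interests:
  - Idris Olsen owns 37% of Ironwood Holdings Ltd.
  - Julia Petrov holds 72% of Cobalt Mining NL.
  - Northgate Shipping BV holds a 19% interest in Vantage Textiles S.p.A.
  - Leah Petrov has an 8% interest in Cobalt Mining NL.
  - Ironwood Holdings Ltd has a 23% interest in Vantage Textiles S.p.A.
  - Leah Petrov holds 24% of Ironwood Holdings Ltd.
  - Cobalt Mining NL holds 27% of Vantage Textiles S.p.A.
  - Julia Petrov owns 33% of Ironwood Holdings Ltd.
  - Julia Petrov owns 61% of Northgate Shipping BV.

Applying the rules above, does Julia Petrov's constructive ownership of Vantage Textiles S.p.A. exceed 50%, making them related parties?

No

By sibling attribution (R3), Julia Petrov is treated as also owning Leah Petrov's interest in Ironwood Holdings Ltd, giving 33% + 24% = 57%.
By sibling attribution (R3), Julia Petrov is treated as also owning Leah Petrov's interest in Cobalt Mining NL, giving 72% + 8% = 80%.
Chain via Northgate Shipping BV (R2): 61% × 19% = 11.59% of Vantage Textiles S.p.A.
Chain via Ironwood Holdings Ltd (R2): 57% × 23% = 13.11% of Vantage Textiles S.p.A.
Chain via Cobalt Mining NL (R2): 80% × 27% = 21.6% of Vantage Textiles S.p.A.
Aggregating (R1): 11.59% + 13.11% + 21.6% = 46.3%.
46.3% does not exceed the 50% threshold, so Julia is not a related party to Vantage Textiles S.p.A.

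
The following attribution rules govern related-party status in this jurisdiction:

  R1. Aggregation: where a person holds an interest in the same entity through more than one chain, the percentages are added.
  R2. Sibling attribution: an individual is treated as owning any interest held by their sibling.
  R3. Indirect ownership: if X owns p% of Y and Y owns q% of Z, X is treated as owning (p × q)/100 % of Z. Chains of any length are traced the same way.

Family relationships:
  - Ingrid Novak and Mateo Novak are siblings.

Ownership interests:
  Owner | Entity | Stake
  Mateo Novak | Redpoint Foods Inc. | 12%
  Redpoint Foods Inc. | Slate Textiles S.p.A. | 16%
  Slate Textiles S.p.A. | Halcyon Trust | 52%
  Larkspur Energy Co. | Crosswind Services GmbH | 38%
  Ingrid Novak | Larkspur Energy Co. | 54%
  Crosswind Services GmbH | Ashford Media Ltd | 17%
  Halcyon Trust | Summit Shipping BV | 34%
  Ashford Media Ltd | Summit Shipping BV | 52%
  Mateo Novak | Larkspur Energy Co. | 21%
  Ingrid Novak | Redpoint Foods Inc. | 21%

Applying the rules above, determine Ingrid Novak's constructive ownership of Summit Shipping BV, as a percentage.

3.452904%

By sibling attribution (R2), Ingrid Novak is treated as also owning Mateo Novak's interest in Redpoint Foods Inc, giving 21% + 12% = 33%.
By sibling attribution (R2), Ingrid Novak is treated as also owning Mateo Novak's interest in Larkspur Energy Co, giving 54% + 21% = 75%.
Chain via Redpoint Foods Inc. → Slate Textiles S.p.A. → Halcyon Trust (R3): 33% × 16% × 52% × 34% = 0.933504% of Summit Shipping BV.
Chain via Larkspur Energy Co. → Crosswind Services GmbH → Ashford Media Ltd (R3): 75% × 38% × 17% × 52% = 2.5194% of Summit Shipping BV.
Aggregating (R1): 0.933504% + 2.5194% = 3.452904%.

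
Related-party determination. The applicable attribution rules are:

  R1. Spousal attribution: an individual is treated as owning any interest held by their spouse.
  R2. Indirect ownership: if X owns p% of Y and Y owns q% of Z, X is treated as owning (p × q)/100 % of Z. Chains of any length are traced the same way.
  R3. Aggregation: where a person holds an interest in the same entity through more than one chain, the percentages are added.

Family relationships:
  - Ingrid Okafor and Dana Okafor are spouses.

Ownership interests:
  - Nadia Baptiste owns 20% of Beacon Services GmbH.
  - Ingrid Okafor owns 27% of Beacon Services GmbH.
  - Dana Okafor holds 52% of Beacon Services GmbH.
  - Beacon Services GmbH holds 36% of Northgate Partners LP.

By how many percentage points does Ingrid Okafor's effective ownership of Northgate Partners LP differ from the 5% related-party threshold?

By spousal attribution (R1), Ingrid Okafor is treated as also owning Dana Okafor's interest in Beacon Services GmbH, giving 27% + 52% = 79%.
Chain via Beacon Services GmbH (R2): 79% × 36% = 28.44% of Northgate Partners LP.
28.44% exceeds the 5% threshold by 23.44 percentage points.

23.44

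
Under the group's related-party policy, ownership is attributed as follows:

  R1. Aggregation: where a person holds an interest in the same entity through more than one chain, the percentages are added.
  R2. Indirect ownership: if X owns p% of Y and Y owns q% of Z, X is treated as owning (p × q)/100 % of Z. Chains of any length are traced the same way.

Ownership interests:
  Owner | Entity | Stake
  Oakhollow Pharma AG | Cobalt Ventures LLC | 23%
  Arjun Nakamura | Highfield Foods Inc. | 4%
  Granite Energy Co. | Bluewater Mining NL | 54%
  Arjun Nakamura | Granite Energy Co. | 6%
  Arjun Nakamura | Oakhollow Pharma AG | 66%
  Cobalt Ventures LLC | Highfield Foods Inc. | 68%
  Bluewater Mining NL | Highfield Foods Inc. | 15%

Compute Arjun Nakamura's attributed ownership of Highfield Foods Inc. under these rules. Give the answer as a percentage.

Chain via Granite Energy Co. → Bluewater Mining NL (R2): 6% × 54% × 15% = 0.486% of Highfield Foods Inc.
Chain via Oakhollow Pharma AG → Cobalt Ventures LLC (R2): 66% × 23% × 68% = 10.3224% of Highfield Foods Inc.
Direct interest in Highfield Foods Inc: 4%.
Aggregating (R1): 0.486% + 10.3224% + 4% = 14.8084%.

14.8084%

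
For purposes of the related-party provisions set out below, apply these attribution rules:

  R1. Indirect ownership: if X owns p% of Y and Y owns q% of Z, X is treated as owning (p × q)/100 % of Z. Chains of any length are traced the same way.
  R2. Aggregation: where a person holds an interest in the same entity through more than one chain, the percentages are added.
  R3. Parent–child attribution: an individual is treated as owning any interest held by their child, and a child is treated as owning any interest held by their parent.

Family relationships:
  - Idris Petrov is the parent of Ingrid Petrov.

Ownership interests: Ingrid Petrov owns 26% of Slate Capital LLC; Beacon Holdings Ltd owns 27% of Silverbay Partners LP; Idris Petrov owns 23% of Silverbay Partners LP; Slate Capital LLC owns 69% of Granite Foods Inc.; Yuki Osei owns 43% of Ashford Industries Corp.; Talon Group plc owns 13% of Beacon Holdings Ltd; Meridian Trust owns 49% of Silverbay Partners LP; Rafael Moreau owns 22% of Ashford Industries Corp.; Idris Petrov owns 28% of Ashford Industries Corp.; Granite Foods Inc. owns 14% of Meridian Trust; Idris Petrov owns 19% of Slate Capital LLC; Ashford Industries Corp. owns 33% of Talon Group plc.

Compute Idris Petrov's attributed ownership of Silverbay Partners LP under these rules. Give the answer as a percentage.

25.454354%

By parent–child attribution (R3), Idris Petrov is treated as also owning Ingrid Petrov's interest in Slate Capital LLC, giving 19% + 26% = 45%.
Chain via Ashford Industries Corp. → Talon Group plc → Beacon Holdings Ltd (R1): 28% × 33% × 13% × 27% = 0.324324% of Silverbay Partners LP.
Chain via Slate Capital LLC → Granite Foods Inc. → Meridian Trust (R1): 45% × 69% × 14% × 49% = 2.13003% of Silverbay Partners LP.
Direct interest in Silverbay Partners LP: 23%.
Aggregating (R2): 0.324324% + 2.13003% + 23% = 25.454354%.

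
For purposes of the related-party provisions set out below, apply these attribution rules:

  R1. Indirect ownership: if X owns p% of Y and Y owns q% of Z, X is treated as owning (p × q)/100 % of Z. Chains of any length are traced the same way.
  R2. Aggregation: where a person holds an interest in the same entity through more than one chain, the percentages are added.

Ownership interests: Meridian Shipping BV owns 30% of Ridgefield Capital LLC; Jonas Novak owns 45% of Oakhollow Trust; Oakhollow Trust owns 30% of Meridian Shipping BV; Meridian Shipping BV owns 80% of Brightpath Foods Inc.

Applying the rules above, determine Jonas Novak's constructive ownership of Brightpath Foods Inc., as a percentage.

Chain via Oakhollow Trust → Meridian Shipping BV (R1): 45% × 30% × 80% = 10.8% of Brightpath Foods Inc.

10.8%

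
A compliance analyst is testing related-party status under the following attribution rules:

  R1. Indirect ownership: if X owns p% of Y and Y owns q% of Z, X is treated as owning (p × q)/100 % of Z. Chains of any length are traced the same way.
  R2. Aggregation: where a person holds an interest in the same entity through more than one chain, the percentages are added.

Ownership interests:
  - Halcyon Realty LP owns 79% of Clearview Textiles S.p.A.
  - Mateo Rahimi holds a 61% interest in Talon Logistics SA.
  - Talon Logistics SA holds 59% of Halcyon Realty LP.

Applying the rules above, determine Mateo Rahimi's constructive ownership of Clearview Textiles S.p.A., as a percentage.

Chain via Talon Logistics SA → Halcyon Realty LP (R1): 61% × 59% × 79% = 28.4321% of Clearview Textiles S.p.A.

28.4321%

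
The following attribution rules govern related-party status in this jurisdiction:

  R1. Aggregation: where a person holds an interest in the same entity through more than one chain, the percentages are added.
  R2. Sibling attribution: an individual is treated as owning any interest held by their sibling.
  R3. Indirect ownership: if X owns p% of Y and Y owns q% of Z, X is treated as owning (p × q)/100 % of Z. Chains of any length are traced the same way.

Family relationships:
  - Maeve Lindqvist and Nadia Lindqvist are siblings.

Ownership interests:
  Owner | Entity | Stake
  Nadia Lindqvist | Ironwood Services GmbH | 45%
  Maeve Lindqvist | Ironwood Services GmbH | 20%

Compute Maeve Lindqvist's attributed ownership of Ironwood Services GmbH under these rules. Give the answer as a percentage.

By sibling attribution (R2), Maeve Lindqvist is treated as also owning Nadia Lindqvist's interest in Ironwood Services GmbH, giving 20% + 45% = 65%.
Direct interest in Ironwood Services GmbH: 65%.

65%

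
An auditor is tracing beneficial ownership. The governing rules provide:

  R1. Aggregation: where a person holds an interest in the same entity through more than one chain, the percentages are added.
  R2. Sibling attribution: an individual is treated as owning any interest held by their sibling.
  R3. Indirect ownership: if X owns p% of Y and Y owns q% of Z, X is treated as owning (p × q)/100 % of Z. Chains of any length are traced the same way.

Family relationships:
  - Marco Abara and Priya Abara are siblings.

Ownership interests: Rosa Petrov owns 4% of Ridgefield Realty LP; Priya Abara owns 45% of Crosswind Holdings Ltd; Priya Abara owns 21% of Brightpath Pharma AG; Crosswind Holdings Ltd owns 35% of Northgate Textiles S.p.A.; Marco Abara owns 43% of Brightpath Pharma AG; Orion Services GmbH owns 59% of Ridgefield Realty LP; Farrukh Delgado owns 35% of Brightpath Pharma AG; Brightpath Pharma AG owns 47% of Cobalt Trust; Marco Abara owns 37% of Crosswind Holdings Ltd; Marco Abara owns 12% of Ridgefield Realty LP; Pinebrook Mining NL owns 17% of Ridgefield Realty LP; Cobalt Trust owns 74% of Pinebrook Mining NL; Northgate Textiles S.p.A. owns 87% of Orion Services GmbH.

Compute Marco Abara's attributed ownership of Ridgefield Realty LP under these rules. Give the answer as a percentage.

30.515774%

By sibling attribution (R2), Marco Abara is treated as also owning Priya Abara's interest in Crosswind Holdings Ltd, giving 37% + 45% = 82%.
By sibling attribution (R2), Marco Abara is treated as also owning Priya Abara's interest in Brightpath Pharma AG, giving 43% + 21% = 64%.
Chain via Crosswind Holdings Ltd → Northgate Textiles S.p.A. → Orion Services GmbH (R3): 82% × 35% × 87% × 59% = 14.73171% of Ridgefield Realty LP.
Chain via Brightpath Pharma AG → Cobalt Trust → Pinebrook Mining NL (R3): 64% × 47% × 74% × 17% = 3.784064% of Ridgefield Realty LP.
Direct interest in Ridgefield Realty LP: 12%.
Aggregating (R1): 14.73171% + 3.784064% + 12% = 30.515774%.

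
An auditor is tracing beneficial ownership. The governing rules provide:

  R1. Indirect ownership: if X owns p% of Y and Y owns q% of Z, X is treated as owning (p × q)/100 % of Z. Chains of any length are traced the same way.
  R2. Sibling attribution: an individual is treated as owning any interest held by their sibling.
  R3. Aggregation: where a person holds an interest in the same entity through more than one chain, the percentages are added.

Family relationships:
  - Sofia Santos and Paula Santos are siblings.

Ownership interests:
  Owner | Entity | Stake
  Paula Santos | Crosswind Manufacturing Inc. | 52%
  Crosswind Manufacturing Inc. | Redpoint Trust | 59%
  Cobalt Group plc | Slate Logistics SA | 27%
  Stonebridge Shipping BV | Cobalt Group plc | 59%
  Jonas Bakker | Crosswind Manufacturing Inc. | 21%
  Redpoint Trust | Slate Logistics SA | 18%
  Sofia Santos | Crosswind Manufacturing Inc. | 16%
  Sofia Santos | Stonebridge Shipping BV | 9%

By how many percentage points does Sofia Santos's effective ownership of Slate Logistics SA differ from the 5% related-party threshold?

3.6553

By sibling attribution (R2), Sofia Santos is treated as also owning Paula Santos's interest in Crosswind Manufacturing Inc, giving 16% + 52% = 68%.
Chain via Crosswind Manufacturing Inc. → Redpoint Trust (R1): 68% × 59% × 18% = 7.2216% of Slate Logistics SA.
Chain via Stonebridge Shipping BV → Cobalt Group plc (R1): 9% × 59% × 27% = 1.4337% of Slate Logistics SA.
Aggregating (R3): 7.2216% + 1.4337% = 8.6553%.
8.6553% exceeds the 5% threshold by 3.6553 percentage points.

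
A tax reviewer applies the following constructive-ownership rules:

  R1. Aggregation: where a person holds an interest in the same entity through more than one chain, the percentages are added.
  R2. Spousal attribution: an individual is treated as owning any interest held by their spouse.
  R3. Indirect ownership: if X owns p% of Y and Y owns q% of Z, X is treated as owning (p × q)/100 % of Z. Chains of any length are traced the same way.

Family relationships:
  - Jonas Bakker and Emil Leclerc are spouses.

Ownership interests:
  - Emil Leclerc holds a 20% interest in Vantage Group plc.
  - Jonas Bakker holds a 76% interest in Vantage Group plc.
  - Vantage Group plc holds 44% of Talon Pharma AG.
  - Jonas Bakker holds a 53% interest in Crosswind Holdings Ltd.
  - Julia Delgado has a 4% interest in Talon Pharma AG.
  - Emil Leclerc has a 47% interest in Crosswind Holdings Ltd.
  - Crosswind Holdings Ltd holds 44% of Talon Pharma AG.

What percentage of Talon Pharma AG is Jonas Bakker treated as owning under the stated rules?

86.24%

By spousal attribution (R2), Jonas Bakker is treated as also owning Emil Leclerc's interest in Vantage Group plc, giving 76% + 20% = 96%.
By spousal attribution (R2), Jonas Bakker is treated as also owning Emil Leclerc's interest in Crosswind Holdings Ltd, giving 53% + 47% = 100%.
Chain via Vantage Group plc (R3): 96% × 44% = 42.24% of Talon Pharma AG.
Chain via Crosswind Holdings Ltd (R3): 100% × 44% = 44% of Talon Pharma AG.
Aggregating (R1): 42.24% + 44% = 86.24%.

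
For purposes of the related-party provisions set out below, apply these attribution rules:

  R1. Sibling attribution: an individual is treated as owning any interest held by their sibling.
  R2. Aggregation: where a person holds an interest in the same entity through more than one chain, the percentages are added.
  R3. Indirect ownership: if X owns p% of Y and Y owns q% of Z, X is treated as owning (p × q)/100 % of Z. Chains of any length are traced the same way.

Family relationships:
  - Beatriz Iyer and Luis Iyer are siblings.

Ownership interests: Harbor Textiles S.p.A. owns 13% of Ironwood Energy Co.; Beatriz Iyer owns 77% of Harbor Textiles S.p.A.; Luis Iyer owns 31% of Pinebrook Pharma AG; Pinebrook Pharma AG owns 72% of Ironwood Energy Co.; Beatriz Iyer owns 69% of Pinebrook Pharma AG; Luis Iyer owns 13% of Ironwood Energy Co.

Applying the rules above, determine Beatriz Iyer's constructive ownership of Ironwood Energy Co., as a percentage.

95.01%

By sibling attribution (R1), Beatriz Iyer is treated as also owning Luis Iyer's interest in Pinebrook Pharma AG, giving 69% + 31% = 100%.
By sibling attribution (R1), Beatriz Iyer is treated as owning Luis Iyer's 13% interest in Ironwood Energy Co.
Chain via Harbor Textiles S.p.A. (R3): 77% × 13% = 10.01% of Ironwood Energy Co.
Chain via Pinebrook Pharma AG (R3): 100% × 72% = 72% of Ironwood Energy Co.
Direct interest in Ironwood Energy Co: 13%.
Aggregating (R2): 10.01% + 72% + 13% = 95.01%.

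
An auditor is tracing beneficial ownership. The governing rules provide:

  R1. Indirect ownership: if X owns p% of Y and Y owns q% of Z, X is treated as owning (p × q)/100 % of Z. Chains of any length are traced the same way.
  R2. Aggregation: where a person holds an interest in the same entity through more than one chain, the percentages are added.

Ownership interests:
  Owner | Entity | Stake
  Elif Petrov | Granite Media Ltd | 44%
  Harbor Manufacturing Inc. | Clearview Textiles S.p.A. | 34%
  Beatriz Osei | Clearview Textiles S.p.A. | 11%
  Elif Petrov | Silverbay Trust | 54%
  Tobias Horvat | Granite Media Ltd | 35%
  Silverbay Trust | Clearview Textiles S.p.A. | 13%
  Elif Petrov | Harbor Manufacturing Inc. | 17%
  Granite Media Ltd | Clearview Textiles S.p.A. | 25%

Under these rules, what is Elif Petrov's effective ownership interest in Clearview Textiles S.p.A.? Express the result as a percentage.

Chain via Granite Media Ltd (R1): 44% × 25% = 11% of Clearview Textiles S.p.A.
Chain via Silverbay Trust (R1): 54% × 13% = 7.02% of Clearview Textiles S.p.A.
Chain via Harbor Manufacturing Inc. (R1): 17% × 34% = 5.78% of Clearview Textiles S.p.A.
Aggregating (R2): 11% + 7.02% + 5.78% = 23.8%.

23.8%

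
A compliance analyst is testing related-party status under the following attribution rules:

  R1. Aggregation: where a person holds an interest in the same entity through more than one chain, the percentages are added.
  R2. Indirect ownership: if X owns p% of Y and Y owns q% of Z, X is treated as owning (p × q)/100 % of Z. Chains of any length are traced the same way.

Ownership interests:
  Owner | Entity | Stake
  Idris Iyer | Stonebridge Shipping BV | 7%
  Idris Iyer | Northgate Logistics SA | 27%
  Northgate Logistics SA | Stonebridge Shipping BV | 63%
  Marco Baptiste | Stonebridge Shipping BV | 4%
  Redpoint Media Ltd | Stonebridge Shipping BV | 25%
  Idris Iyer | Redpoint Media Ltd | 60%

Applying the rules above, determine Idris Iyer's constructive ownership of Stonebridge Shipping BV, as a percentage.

Chain via Redpoint Media Ltd (R2): 60% × 25% = 15% of Stonebridge Shipping BV.
Chain via Northgate Logistics SA (R2): 27% × 63% = 17.01% of Stonebridge Shipping BV.
Direct interest in Stonebridge Shipping BV: 7%.
Aggregating (R1): 15% + 17.01% + 7% = 39.01%.

39.01%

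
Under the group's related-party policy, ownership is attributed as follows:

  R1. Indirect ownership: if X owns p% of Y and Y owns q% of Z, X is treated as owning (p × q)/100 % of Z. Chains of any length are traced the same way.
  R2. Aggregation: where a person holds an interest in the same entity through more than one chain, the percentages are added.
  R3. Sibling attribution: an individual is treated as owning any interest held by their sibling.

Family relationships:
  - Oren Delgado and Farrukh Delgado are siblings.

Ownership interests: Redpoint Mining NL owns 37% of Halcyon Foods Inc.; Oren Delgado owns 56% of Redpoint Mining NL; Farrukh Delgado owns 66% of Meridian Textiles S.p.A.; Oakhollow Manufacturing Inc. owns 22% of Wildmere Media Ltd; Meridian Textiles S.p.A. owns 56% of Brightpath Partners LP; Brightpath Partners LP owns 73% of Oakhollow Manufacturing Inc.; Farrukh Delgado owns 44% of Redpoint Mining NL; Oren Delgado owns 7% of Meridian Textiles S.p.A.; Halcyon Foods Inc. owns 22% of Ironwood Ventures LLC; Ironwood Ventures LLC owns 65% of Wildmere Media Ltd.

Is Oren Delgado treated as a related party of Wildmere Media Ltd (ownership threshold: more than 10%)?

Yes

By sibling attribution (R3), Oren Delgado is treated as also owning Farrukh Delgado's interest in Meridian Textiles S.p.A, giving 7% + 66% = 73%.
By sibling attribution (R3), Oren Delgado is treated as also owning Farrukh Delgado's interest in Redpoint Mining NL, giving 56% + 44% = 100%.
Chain via Meridian Textiles S.p.A. → Brightpath Partners LP → Oakhollow Manufacturing Inc. (R1): 73% × 56% × 73% × 22% = 6.565328% of Wildmere Media Ltd.
Chain via Redpoint Mining NL → Halcyon Foods Inc. → Ironwood Ventures LLC (R1): 100% × 37% × 22% × 65% = 5.291% of Wildmere Media Ltd.
Aggregating (R2): 6.565328% + 5.291% = 11.856328%.
11.856328% exceeds the 10% threshold, so Oren is a related party to Wildmere Media Ltd.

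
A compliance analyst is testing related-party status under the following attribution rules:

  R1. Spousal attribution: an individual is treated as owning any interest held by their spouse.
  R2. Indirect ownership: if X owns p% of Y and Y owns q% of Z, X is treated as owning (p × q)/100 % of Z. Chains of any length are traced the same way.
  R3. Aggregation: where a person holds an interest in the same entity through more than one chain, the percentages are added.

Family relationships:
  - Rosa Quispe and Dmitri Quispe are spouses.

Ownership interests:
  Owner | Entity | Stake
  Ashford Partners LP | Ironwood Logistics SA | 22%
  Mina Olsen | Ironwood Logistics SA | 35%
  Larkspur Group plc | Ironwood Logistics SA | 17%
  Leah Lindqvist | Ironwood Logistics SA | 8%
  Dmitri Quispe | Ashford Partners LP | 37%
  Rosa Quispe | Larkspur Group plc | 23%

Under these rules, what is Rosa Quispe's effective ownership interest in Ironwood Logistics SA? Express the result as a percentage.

12.05%

By spousal attribution (R1), Rosa Quispe is treated as owning Dmitri Quispe's 37% interest in Ashford Partners LP.
Chain via Larkspur Group plc (R2): 23% × 17% = 3.91% of Ironwood Logistics SA.
Chain via Ashford Partners LP (R2): 37% × 22% = 8.14% of Ironwood Logistics SA.
Aggregating (R3): 3.91% + 8.14% = 12.05%.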